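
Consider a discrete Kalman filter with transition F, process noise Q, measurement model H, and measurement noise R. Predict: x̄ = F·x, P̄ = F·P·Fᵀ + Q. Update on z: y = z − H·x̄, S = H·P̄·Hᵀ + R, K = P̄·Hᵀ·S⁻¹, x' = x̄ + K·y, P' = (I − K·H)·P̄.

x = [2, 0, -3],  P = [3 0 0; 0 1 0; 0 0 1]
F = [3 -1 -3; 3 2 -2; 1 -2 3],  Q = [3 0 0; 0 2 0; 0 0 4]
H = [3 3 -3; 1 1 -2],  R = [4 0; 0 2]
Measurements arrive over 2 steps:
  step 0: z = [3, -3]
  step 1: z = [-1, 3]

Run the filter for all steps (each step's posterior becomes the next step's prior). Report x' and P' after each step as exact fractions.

step 0: x' = [117526/28705, 1183/28705, 92336/28705], P' = [134718/28705 -80556/28705 41438/28705; -80556/28705 121992/28705 30824/28705; 41438/28705 30824/28705 61298/28705]
step 1: x' = [-1504202427/354373949, 494970600/354373949, -925527232/354373949], P' = [2195004004/354373949 -1262747744/354373949 694945688/354373949; -1262747744/354373949 1609117744/354373949 279879168/354373949; 694945688/354373949 279879168/354373949 825835752/354373949]

step 0: x̄ = F·x = [15, 12, -7]
step 0: P̄ = F·P·Fᵀ + Q = [40 31 2; 31 37 -1; 2 -1 20]
step 0: y = z − H·x̄ = [-99, -44]
step 0: S = H·P̄·Hᵀ + R = [1417 528; 528 217]
step 0: K = P̄·Hᵀ·S⁻¹ = [9543/28705 -14357/28705; 7959/28705 -10106/28705; 8223/28705 -25167/28705]
step 0: x' = x̄ + K·y = [117526/28705, 1183/28705, 92336/28705]
step 0: P' = (I − K·H)·P̄ = [134718/28705 -80556/28705 41438/28705; -80556/28705 121992/28705 30824/28705; 41438/28705 30824/28705 61298/28705]
step 1: x̄ = F·x = [74387/28705, 170272/28705, 392168/28705]
step 1: P̄ = F·P·Fᵀ + Q = [1894647/28705 349732/28705 1001448/28705; 349732/28705 292512/28705 468928/28705; 1001448/28705 468928/28705 1490152/28705]
step 1: y = z − H·x̄ = [413822/28705, 625792/28705]
step 1: S = H·P̄·Hᵀ + R = [13039027/28705 4367397/28705; 4367397/28705 3023137/28705]
step 1: K = P̄·Hᵀ·S⁻¹ = [177982929/354373949 -228817558/354373949; 49868124/354373949 -106694168/354373949; 111741828/354373949 -338423324/354373949]
step 1: x' = x̄ + K·y = [-1504202427/354373949, 494970600/354373949, -925527232/354373949]
step 1: P' = (I − K·H)·P̄ = [2195004004/354373949 -1262747744/354373949 694945688/354373949; -1262747744/354373949 1609117744/354373949 279879168/354373949; 694945688/354373949 279879168/354373949 825835752/354373949]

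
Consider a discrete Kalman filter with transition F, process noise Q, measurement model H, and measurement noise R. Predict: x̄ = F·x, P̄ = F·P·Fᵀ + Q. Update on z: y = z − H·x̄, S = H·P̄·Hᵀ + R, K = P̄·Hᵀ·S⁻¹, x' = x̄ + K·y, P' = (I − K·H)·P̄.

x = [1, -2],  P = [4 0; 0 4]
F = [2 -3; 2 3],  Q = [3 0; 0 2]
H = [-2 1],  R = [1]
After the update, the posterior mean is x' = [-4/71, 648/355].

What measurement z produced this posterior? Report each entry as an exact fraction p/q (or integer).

x̄ = F·x = [8, -4]
P̄ = F·P·Fᵀ + Q = [55 -20; -20 54]
S = H·P̄·Hᵀ + R = [355]
K = P̄·Hᵀ·S⁻¹ = [-26/71; 94/355]
x' − x̄ = [-572/71, 2068/355] = K·y
y = (KᵀK)⁻¹·Kᵀ·(x' − x̄) = [22]
z = y + H·x̄ = [22] + [-20] = [2]

z = [2]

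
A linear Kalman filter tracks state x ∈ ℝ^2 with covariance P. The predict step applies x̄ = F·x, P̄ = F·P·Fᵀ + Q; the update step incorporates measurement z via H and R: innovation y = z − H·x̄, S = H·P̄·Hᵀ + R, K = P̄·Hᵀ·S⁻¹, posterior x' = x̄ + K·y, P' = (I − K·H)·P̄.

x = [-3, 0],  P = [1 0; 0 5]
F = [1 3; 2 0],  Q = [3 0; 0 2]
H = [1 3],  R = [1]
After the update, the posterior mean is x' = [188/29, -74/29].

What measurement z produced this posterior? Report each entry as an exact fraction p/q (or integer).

z = [-1]

x̄ = F·x = [-3, -6]
P̄ = F·P·Fᵀ + Q = [49 2; 2 6]
S = H·P̄·Hᵀ + R = [116]
K = P̄·Hᵀ·S⁻¹ = [55/116; 5/29]
x' − x̄ = [275/29, 100/29] = K·y
y = (KᵀK)⁻¹·Kᵀ·(x' − x̄) = [20]
z = y + H·x̄ = [20] + [-21] = [-1]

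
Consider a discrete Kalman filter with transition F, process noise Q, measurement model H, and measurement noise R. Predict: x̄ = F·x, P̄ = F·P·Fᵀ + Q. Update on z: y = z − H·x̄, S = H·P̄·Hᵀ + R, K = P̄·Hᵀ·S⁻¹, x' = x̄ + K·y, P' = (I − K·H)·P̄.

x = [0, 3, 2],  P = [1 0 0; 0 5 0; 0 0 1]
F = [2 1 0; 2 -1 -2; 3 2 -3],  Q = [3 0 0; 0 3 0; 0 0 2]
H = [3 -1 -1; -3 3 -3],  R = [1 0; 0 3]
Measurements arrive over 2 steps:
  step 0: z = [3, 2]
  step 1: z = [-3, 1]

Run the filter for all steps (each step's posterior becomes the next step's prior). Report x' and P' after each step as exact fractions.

step 0: x̄ = F·x = [3, -7, 0]
step 0: P̄ = F·P·Fᵀ + Q = [12 -1 16; -1 16 2; 16 2 40]
step 0: y = z − H·x̄ = [-13, 32]
step 0: S = H·P̄·Hᵀ + R = [79 -144; -144 885]
step 0: K = P̄·Hᵀ·S⁻¹ = [2019/16393 -1283/16393; -4035/16393 177/16393; -462/1261 -306/1261]
step 0: x' = x̄ + K·y = [-18124/16393, -56632/16393, -3786/1261]
step 0: P' = (I − K·H)·P̄ = [42696/16393 83741/16393 3256/1261; 83741/16393 169588/16393 6590/1261; 3256/1261 6590/1261 280/97]
step 1: x̄ = F·x = [-92880/16393, 9140/1261, -206/169]
step 1: P̄ = F·P·Fᵀ + Q = [724515/16393 -26112/1261 6913/169; -26112/1261 1467/97 -245/13; 6913/169 -245/13 7590/169]
step 1: y = z − H·x̄ = [328299/16393, -678653/16393]
step 1: S = H·P̄·Hᵀ + R = [4916661/16393 -13152552/16393; -13152552/16393 39168507/16393]
step 1: K = P̄·Hᵀ·S⁻¹ = [10820696/56901891 -27481844/398313237; -6190126/56901891 12794500/398313237; -16384510/56901891 -90855848/398313237]
step 1: x' = x̄ + K·y = [397869100/398313237, 1489603354/398313237, 978916060/398313237]
step 1: P' = (I − K·H)·P̄ = [367481207/398313237 683349056/398313237 343349693/398313237; 683349056/398313237 1394760803/398313237 698617247/398313237; 343349693/398313237 698617247/398313237 446123402/398313237]

step 0: x' = [-18124/16393, -56632/16393, -3786/1261], P' = [42696/16393 83741/16393 3256/1261; 83741/16393 169588/16393 6590/1261; 3256/1261 6590/1261 280/97]
step 1: x' = [397869100/398313237, 1489603354/398313237, 978916060/398313237], P' = [367481207/398313237 683349056/398313237 343349693/398313237; 683349056/398313237 1394760803/398313237 698617247/398313237; 343349693/398313237 698617247/398313237 446123402/398313237]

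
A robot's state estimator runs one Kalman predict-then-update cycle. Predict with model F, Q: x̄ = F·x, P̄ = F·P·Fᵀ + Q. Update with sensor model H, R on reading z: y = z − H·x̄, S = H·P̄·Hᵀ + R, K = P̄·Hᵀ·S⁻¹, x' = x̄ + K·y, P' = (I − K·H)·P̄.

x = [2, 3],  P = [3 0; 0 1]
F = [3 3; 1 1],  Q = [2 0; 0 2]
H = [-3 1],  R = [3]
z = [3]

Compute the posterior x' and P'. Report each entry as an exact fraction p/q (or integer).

x̄ = F·x = [15, 5]
P̄ = F·P·Fᵀ + Q = [38 12; 12 6]
y = z − H·x̄ = [43]
S = H·P̄·Hᵀ + R = [279]
K = P̄·Hᵀ·S⁻¹ = [-34/93; -10/93]
x' = x̄ + K·y = [-67/93, 35/93]
P' = (I − K·H)·P̄ = [22/31 32/31; 32/31 86/31]

x' = [-67/93, 35/93]
P' = [22/31 32/31; 32/31 86/31]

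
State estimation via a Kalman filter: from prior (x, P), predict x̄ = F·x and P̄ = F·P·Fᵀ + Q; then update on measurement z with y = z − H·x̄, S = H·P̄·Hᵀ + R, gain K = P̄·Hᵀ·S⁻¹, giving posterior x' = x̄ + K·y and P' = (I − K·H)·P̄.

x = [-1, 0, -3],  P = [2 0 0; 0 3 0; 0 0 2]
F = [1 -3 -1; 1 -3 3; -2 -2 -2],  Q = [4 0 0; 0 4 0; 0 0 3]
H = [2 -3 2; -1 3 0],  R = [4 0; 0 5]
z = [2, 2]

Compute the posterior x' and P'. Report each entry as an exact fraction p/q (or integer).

x̄ = F·x = [2, -10, 8]
P̄ = F·P·Fᵀ + Q = [35 23 18; 23 51 2; 18 2 31]
y = z − H·x̄ = [-48, 34]
S = H·P̄·Hᵀ + R = [571 -346; -346 361]
K = P̄·Hᵀ·S⁻¹ = [25121/86415 32216/86415; 2599/28805 12864/28805; 5812/17283 4996/17283]
x' = x̄ + K·y = [62366/86415, 24574/28805, 29152/17283]
P' = (I − K·H)·P̄ = [999704/86415 128976/28805 -73814/17283; 128976/28805 64432/28805 -5426/5761; -73814/17283 -5426/5761 61021/17283]

x' = [62366/86415, 24574/28805, 29152/17283]
P' = [999704/86415 128976/28805 -73814/17283; 128976/28805 64432/28805 -5426/5761; -73814/17283 -5426/5761 61021/17283]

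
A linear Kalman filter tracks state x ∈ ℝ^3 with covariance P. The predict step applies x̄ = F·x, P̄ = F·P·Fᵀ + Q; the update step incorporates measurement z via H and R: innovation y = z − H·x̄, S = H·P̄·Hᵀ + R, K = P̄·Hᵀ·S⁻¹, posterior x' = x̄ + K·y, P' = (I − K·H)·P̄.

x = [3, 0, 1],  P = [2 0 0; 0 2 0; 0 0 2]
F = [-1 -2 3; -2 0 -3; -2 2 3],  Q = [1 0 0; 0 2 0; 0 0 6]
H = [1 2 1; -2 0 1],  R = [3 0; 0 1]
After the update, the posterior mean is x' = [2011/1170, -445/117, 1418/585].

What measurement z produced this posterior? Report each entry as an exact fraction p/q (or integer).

z = [-3, -1]

x̄ = F·x = [0, -9, -3]
P̄ = F·P·Fᵀ + Q = [29 -14 14; -14 28 -10; 14 -10 40]
S = H·P̄·Hᵀ + R = [116 4; 4 101]
K = P̄·Hᵀ·S⁻¹ = [1691/11700 -1291/2925; 158/585 98/585; 1693/5850 314/2925]
x' − x̄ = [2011/1170, 608/117, 3173/585] = K·y
y = (KᵀK)⁻¹·Kᵀ·(x' − x̄) = [18, 2]
z = y + H·x̄ = [18, 2] + [-21, -3] = [-3, -1]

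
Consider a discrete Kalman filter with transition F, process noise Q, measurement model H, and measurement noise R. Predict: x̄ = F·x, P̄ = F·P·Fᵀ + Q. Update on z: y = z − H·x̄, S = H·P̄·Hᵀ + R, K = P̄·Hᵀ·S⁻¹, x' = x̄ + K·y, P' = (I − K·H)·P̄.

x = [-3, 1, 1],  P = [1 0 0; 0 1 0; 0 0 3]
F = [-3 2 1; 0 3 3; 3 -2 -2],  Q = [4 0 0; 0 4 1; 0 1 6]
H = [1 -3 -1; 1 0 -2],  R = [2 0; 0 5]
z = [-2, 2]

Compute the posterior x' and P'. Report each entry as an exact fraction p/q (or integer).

x' = [111930/48239, 71508/48239, -13334/48239]
P' = [237132/48239 49279/48239 86891/48239; 49279/48239 27053/48239 -348/48239; 86891/48239 -348/48239 86513/48239]

x̄ = F·x = [12, 6, -13]
P̄ = F·P·Fᵀ + Q = [20 15 -19; 15 40 -23; -19 -23 31]
y = z − H·x̄ = [-9, -36]
S = H·P̄·Hᵀ + R = [223 -44; -44 225]
K = P̄·Hᵀ·S⁻¹ = [1202/48239 12670/48239; -15766/48239 9995/48239; 711/48239 -17227/48239]
x' = x̄ + K·y = [111930/48239, 71508/48239, -13334/48239]
P' = (I − K·H)·P̄ = [237132/48239 49279/48239 86891/48239; 49279/48239 27053/48239 -348/48239; 86891/48239 -348/48239 86513/48239]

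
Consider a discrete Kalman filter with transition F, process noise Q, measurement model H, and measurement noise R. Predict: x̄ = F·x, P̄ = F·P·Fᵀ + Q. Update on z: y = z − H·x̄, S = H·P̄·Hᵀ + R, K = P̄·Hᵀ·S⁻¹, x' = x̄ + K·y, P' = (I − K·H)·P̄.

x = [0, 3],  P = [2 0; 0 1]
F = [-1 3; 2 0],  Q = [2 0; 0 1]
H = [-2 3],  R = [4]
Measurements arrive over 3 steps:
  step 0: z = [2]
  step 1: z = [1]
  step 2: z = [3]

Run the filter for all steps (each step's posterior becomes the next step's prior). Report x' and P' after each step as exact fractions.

step 0: x̄ = F·x = [9, 0]
step 0: P̄ = F·P·Fᵀ + Q = [13 -4; -4 9]
step 0: y = z − H·x̄ = [20]
step 0: S = H·P̄·Hᵀ + R = [185]
step 0: K = P̄·Hᵀ·S⁻¹ = [-38/185; 7/37]
step 0: x' = x̄ + K·y = [181/37, 140/37]
step 0: P' = (I − K·H)·P̄ = [961/185 118/37; 118/37 88/37]
step 1: x̄ = F·x = [239/37, 362/37]
step 1: P̄ = F·P·Fᵀ + Q = [1751/185 1618/185; 1618/185 4029/185]
step 1: y = z − H·x̄ = [-571/37]
step 1: S = H·P̄·Hᵀ + R = [24589/185]
step 1: K = P̄·Hᵀ·S⁻¹ = [1352/24589; 8851/24589]
step 1: x' = x̄ + K·y = [137967/24589, 103981/24589]
step 1: P' = (I − K·H)·P̄ = [222851/24589 150370/24589; 150370/24589 112048/24589]
step 2: x̄ = F·x = [173976/24589, 275934/24589]
step 2: P̄ = F·P·Fᵀ + Q = [378241/24589 456518/24589; 456518/24589 915993/24589]
step 2: y = z − H·x̄ = [-406083/24589]
step 2: S = H·P̄·Hᵀ + R = [4377041/24589]
step 2: K = P̄·Hᵀ·S⁻¹ = [613072/4377041; 1834943/4377041]
step 2: x' = x̄ + K·y = [20844360/4377041, 18814725/4377041]
step 2: P' = (I − K·H)·P̄ = [52044373/4377041 35513678/4377041; 35513678/4377041 26122376/4377041]

step 0: x' = [181/37, 140/37], P' = [961/185 118/37; 118/37 88/37]
step 1: x' = [137967/24589, 103981/24589], P' = [222851/24589 150370/24589; 150370/24589 112048/24589]
step 2: x' = [20844360/4377041, 18814725/4377041], P' = [52044373/4377041 35513678/4377041; 35513678/4377041 26122376/4377041]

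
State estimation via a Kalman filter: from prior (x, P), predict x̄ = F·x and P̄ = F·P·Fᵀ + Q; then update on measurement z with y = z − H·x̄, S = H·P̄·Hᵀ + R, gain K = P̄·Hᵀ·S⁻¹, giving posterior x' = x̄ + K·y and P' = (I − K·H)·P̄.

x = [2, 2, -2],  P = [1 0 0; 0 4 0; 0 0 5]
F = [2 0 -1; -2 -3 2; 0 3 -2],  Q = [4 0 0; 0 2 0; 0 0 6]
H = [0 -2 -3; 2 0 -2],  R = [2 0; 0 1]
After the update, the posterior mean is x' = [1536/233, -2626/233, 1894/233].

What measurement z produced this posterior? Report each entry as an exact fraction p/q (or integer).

z = [-2, -3]

x̄ = F·x = [6, -14, 10]
P̄ = F·P·Fᵀ + Q = [13 -14 10; -14 62 -56; 10 -56 62]
S = H·P̄·Hᵀ + R = [136 144; 144 221]
K = P̄·Hᵀ·S⁻¹ = [-653/4660 138/1165; -593/2330 636/1165; -689/4660 -436/1165]
x' − x̄ = [138/233, 636/233, -436/233] = K·y
y = (KᵀK)⁻¹·Kᵀ·(x' − x̄) = [0, 5]
z = y + H·x̄ = [0, 5] + [-2, -8] = [-2, -3]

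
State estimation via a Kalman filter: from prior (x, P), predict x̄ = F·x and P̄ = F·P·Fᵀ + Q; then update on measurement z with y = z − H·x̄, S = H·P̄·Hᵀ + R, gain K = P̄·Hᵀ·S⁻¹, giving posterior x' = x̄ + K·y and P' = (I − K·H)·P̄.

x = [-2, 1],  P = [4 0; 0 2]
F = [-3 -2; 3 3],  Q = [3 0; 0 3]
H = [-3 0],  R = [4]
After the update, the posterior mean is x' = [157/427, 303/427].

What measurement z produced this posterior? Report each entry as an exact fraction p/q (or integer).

z = [-1]

x̄ = F·x = [4, -3]
P̄ = F·P·Fᵀ + Q = [47 -48; -48 57]
S = H·P̄·Hᵀ + R = [427]
K = P̄·Hᵀ·S⁻¹ = [-141/427; 144/427]
x' − x̄ = [-1551/427, 1584/427] = K·y
y = (KᵀK)⁻¹·Kᵀ·(x' − x̄) = [11]
z = y + H·x̄ = [11] + [-12] = [-1]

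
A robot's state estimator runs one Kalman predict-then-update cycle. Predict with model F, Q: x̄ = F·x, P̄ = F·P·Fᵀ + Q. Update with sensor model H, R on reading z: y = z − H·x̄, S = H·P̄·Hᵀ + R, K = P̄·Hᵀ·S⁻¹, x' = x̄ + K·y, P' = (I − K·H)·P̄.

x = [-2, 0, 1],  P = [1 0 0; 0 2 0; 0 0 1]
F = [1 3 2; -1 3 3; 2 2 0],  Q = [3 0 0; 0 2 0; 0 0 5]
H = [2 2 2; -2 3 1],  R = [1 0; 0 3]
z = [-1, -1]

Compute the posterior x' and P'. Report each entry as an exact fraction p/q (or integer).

x̄ = F·x = [0, 5, -4]
P̄ = F·P·Fᵀ + Q = [26 23 14; 23 30 10; 14 10 17]
y = z − H·x̄ = [-3, -12]
S = H·P̄·Hᵀ + R = [669 208; 208 122]
K = P̄·Hᵀ·S⁻¹ = [4462/19177 -5469/38354; 2070/19177 4959/19177; 3026/19177 -4345/38354]
x' = x̄ + K·y = [19428/19177, 30167/19177, -59716/19177]
P' = (I − K·H)·P̄ = [42319/38354 26522/19177 -90901/38354; 26522/19177 46704/19177 -72191/19177; -90901/38354 -72191/19177 238309/38354]

x' = [19428/19177, 30167/19177, -59716/19177]
P' = [42319/38354 26522/19177 -90901/38354; 26522/19177 46704/19177 -72191/19177; -90901/38354 -72191/19177 238309/38354]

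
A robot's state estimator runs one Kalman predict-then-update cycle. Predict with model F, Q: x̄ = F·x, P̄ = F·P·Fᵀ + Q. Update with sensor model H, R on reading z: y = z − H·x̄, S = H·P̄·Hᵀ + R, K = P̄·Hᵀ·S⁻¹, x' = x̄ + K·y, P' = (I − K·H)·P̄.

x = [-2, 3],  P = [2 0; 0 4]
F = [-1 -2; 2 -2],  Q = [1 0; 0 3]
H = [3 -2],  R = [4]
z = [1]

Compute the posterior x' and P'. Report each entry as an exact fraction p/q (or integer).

x̄ = F·x = [-4, -10]
P̄ = F·P·Fᵀ + Q = [19 12; 12 27]
y = z − H·x̄ = [-7]
S = H·P̄·Hᵀ + R = [139]
K = P̄·Hᵀ·S⁻¹ = [33/139; -18/139]
x' = x̄ + K·y = [-787/139, -1264/139]
P' = (I − K·H)·P̄ = [1552/139 2262/139; 2262/139 3429/139]

x' = [-787/139, -1264/139]
P' = [1552/139 2262/139; 2262/139 3429/139]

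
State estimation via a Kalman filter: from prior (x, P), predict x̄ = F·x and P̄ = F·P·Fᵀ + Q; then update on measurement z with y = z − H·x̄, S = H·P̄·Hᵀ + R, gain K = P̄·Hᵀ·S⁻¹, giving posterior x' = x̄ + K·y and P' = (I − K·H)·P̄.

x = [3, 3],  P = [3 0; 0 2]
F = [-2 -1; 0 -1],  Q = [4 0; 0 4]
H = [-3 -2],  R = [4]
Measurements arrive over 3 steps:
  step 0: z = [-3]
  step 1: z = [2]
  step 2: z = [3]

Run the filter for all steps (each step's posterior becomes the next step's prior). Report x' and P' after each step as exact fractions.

step 0: x' = [81/107, 3/107], P' = [244/107 -308/107; -308/107 480/107]
step 1: x' = [-2069/2074, 443/1037], P' = [3006/1037 -4088/1037; -4088/1037 6484/1037]
step 2: x' = [5988/20777, -36596/20777], P' = [68176/20777 -94500/20777; -94500/20777 149844/20777]

step 0: x̄ = F·x = [-9, -3]
step 0: P̄ = F·P·Fᵀ + Q = [18 2; 2 6]
step 0: y = z − H·x̄ = [-36]
step 0: S = H·P̄·Hᵀ + R = [214]
step 0: K = P̄·Hᵀ·S⁻¹ = [-29/107; -9/107]
step 0: x' = x̄ + K·y = [81/107, 3/107]
step 0: P' = (I − K·H)·P̄ = [244/107 -308/107; -308/107 480/107]
step 1: x̄ = F·x = [-165/107, -3/107]
step 1: P̄ = F·P·Fᵀ + Q = [652/107 -136/107; -136/107 908/107]
step 1: y = z − H·x̄ = [-287/107]
step 1: S = H·P̄·Hᵀ + R = [8296/107]
step 1: K = P̄·Hᵀ·S⁻¹ = [-421/2074; -176/1037]
step 1: x' = x̄ + K·y = [-2069/2074, 443/1037]
step 1: P' = (I − K·H)·P̄ = [3006/1037 -4088/1037; -4088/1037 6484/1037]
step 2: x̄ = F·x = [1626/1037, -443/1037]
step 2: P̄ = F·P·Fᵀ + Q = [6304/1037 -1692/1037; -1692/1037 10632/1037]
step 2: y = z − H·x̄ = [7103/1037]
step 2: S = H·P̄·Hᵀ + R = [83108/1037]
step 2: K = P̄·Hᵀ·S⁻¹ = [-3882/20777; -4047/20777]
step 2: x' = x̄ + K·y = [5988/20777, -36596/20777]
step 2: P' = (I − K·H)·P̄ = [68176/20777 -94500/20777; -94500/20777 149844/20777]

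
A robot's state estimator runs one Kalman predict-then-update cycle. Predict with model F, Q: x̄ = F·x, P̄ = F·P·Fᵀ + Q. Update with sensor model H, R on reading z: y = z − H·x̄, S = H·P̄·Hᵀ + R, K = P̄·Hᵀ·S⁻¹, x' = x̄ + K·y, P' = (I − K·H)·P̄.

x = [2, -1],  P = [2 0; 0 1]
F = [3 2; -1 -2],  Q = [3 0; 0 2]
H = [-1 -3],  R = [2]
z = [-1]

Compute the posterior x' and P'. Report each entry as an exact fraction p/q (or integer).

x' = [57/13, -14/13]
P' = [950/39 -320/39; -320/39 116/39]

x̄ = F·x = [4, 0]
P̄ = F·P·Fᵀ + Q = [25 -10; -10 8]
y = z − H·x̄ = [3]
S = H·P̄·Hᵀ + R = [39]
K = P̄·Hᵀ·S⁻¹ = [5/39; -14/39]
x' = x̄ + K·y = [57/13, -14/13]
P' = (I − K·H)·P̄ = [950/39 -320/39; -320/39 116/39]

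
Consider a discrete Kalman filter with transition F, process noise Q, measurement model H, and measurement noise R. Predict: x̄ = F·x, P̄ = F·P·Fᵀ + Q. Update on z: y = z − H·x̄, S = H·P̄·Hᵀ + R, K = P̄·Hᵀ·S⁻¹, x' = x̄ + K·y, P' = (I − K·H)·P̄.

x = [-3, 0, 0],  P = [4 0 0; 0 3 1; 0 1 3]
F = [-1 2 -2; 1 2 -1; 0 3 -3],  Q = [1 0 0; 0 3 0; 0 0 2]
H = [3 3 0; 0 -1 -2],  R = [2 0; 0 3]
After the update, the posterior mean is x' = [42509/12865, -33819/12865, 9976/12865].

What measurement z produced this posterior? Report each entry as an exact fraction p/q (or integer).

z = [2, 1]

x̄ = F·x = [3, -3, 0]
P̄ = F·P·Fᵀ + Q = [21 8 24; 8 18 18; 24 18 38]
S = H·P̄·Hᵀ + R = [497 -330; -330 245]
K = P̄·Hᵀ·S⁻¹ = [567/2573 878/12865; 258/2573 -1098/12865; -30/2573 -5138/12865]
x' − x̄ = [3914/12865, 4776/12865, 9976/12865] = K·y
y = (KᵀK)⁻¹·Kᵀ·(x' − x̄) = [2, -2]
z = y + H·x̄ = [2, -2] + [0, 3] = [2, 1]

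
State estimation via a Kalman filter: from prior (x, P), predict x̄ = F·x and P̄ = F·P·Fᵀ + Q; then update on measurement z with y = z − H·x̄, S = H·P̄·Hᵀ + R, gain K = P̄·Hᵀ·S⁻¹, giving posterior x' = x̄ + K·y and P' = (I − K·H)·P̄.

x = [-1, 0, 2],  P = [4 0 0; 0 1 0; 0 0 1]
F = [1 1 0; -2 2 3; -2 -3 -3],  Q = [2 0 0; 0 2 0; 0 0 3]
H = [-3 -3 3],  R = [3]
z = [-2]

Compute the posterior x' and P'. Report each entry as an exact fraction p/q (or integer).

x̄ = F·x = [-1, 8, -4]
P̄ = F·P·Fᵀ + Q = [7 -6 -11; -6 31 1; -11 1 37]
y = z − H·x̄ = [31]
S = H·P̄·Hᵀ + R = [750]
K = P̄·Hᵀ·S⁻¹ = [-6/125; -12/125; 47/250]
x' = x̄ + K·y = [-311/125, 628/125, 457/250]
P' = (I − K·H)·P̄ = [659/125 -1182/125 -529/125; -1182/125 3011/125 1817/125; -529/125 1817/125 2623/250]

x' = [-311/125, 628/125, 457/250]
P' = [659/125 -1182/125 -529/125; -1182/125 3011/125 1817/125; -529/125 1817/125 2623/250]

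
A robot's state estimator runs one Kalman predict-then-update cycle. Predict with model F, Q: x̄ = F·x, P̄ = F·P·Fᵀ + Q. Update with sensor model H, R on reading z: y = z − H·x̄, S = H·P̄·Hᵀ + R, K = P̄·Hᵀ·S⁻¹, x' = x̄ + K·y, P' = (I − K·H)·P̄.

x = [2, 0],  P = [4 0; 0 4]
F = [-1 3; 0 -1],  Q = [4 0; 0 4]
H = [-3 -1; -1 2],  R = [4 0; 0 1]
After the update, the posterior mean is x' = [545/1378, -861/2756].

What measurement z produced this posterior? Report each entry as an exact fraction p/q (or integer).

x̄ = F·x = [-2, 0]
P̄ = F·P·Fᵀ + Q = [44 -12; -12 8]
S = H·P̄·Hᵀ + R = [336 176; 176 125]
K = P̄·Hᵀ·S⁻¹ = [-379/1378 -108/689; -357/2756 280/689]
x' − x̄ = [3301/1378, -861/2756] = K·y
y = (KᵀK)⁻¹·Kᵀ·(x' − x̄) = [-7, -3]
z = y + H·x̄ = [-7, -3] + [6, 2] = [-1, -1]

z = [-1, -1]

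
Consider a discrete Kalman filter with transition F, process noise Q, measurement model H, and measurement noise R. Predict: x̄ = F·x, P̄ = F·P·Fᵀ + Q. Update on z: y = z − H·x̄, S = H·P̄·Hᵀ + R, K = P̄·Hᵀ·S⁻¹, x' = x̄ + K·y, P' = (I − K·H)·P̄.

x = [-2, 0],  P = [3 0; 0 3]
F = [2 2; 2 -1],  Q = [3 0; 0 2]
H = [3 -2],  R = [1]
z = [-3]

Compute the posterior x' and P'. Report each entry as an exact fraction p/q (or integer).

x̄ = F·x = [-4, -4]
P̄ = F·P·Fᵀ + Q = [27 6; 6 17]
y = z − H·x̄ = [1]
S = H·P̄·Hᵀ + R = [240]
K = P̄·Hᵀ·S⁻¹ = [23/80; -1/15]
x' = x̄ + K·y = [-297/80, -61/15]
P' = (I − K·H)·P̄ = [573/80 53/5; 53/5 239/15]

x' = [-297/80, -61/15]
P' = [573/80 53/5; 53/5 239/15]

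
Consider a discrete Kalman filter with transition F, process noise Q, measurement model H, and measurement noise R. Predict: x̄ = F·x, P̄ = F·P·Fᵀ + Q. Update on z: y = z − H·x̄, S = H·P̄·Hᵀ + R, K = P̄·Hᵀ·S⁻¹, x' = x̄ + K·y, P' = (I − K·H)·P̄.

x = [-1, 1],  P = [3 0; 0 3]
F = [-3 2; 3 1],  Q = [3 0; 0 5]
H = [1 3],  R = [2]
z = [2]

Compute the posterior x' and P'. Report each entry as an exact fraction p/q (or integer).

x' = [1102/233, -214/233]
P' = [9345/233 -3129/233; -3129/233 1099/233]

x̄ = F·x = [5, -2]
P̄ = F·P·Fᵀ + Q = [42 -21; -21 35]
y = z − H·x̄ = [3]
S = H·P̄·Hᵀ + R = [233]
K = P̄·Hᵀ·S⁻¹ = [-21/233; 84/233]
x' = x̄ + K·y = [1102/233, -214/233]
P' = (I − K·H)·P̄ = [9345/233 -3129/233; -3129/233 1099/233]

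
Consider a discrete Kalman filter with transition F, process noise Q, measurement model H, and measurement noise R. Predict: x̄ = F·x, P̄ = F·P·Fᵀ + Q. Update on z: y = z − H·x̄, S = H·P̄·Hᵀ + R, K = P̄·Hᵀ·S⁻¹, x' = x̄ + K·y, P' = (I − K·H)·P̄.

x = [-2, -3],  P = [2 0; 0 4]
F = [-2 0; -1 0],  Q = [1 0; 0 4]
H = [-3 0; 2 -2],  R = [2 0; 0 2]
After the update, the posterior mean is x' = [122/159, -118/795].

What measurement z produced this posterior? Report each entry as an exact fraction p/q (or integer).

z = [-2, 2]

x̄ = F·x = [4, 2]
P̄ = F·P·Fᵀ + Q = [9 4; 4 6]
S = H·P̄·Hᵀ + R = [83 -30; -30 30]
K = P̄·Hᵀ·S⁻¹ = [-17/53 2/159; -16/53 -346/795]
x' − x̄ = [-514/159, -1708/795] = K·y
y = (KᵀK)⁻¹·Kᵀ·(x' − x̄) = [10, -2]
z = y + H·x̄ = [10, -2] + [-12, 4] = [-2, 2]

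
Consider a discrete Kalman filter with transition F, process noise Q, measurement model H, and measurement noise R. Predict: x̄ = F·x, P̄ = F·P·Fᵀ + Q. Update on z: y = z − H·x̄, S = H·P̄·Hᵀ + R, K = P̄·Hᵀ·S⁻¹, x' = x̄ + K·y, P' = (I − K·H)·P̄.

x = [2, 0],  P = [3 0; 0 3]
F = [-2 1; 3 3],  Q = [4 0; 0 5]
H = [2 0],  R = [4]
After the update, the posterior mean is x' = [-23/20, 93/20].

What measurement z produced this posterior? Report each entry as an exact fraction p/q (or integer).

z = [-2]

x̄ = F·x = [-4, 6]
P̄ = F·P·Fᵀ + Q = [19 -9; -9 59]
S = H·P̄·Hᵀ + R = [80]
K = P̄·Hᵀ·S⁻¹ = [19/40; -9/40]
x' − x̄ = [57/20, -27/20] = K·y
y = (KᵀK)⁻¹·Kᵀ·(x' − x̄) = [6]
z = y + H·x̄ = [6] + [-8] = [-2]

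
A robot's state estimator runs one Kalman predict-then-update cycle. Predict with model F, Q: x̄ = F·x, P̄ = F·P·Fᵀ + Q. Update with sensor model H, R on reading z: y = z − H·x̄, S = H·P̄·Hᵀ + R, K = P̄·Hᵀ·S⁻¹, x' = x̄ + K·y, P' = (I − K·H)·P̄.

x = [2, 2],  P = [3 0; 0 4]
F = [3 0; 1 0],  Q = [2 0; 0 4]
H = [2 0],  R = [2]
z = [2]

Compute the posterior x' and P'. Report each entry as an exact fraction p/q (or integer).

x' = [64/59, 28/59]
P' = [29/59 9/59; 9/59 251/59]

x̄ = F·x = [6, 2]
P̄ = F·P·Fᵀ + Q = [29 9; 9 7]
y = z − H·x̄ = [-10]
S = H·P̄·Hᵀ + R = [118]
K = P̄·Hᵀ·S⁻¹ = [29/59; 9/59]
x' = x̄ + K·y = [64/59, 28/59]
P' = (I − K·H)·P̄ = [29/59 9/59; 9/59 251/59]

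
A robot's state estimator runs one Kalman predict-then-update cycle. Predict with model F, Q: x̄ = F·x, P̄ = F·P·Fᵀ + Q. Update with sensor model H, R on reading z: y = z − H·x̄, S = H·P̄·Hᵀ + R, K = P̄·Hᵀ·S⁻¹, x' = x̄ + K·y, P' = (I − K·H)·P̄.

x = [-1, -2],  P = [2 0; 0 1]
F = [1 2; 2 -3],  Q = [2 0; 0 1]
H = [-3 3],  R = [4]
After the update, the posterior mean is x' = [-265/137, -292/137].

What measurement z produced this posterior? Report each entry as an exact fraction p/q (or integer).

x̄ = F·x = [-5, 4]
P̄ = F·P·Fᵀ + Q = [8 -2; -2 18]
S = H·P̄·Hᵀ + R = [274]
K = P̄·Hᵀ·S⁻¹ = [-15/137; 30/137]
x' − x̄ = [420/137, -840/137] = K·y
y = (KᵀK)⁻¹·Kᵀ·(x' − x̄) = [-28]
z = y + H·x̄ = [-28] + [27] = [-1]

z = [-1]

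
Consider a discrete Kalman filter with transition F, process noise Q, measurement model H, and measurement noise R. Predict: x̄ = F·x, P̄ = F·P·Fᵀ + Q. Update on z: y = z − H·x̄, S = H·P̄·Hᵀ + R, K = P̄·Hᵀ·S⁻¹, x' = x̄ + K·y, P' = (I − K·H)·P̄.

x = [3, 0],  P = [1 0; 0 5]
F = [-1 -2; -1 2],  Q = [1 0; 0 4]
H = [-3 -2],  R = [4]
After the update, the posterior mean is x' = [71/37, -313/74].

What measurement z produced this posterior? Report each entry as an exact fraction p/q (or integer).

z = [2]

x̄ = F·x = [-3, -3]
P̄ = F·P·Fᵀ + Q = [22 -19; -19 25]
S = H·P̄·Hᵀ + R = [74]
K = P̄·Hᵀ·S⁻¹ = [-14/37; 7/74]
x' − x̄ = [182/37, -91/74] = K·y
y = (KᵀK)⁻¹·Kᵀ·(x' − x̄) = [-13]
z = y + H·x̄ = [-13] + [15] = [2]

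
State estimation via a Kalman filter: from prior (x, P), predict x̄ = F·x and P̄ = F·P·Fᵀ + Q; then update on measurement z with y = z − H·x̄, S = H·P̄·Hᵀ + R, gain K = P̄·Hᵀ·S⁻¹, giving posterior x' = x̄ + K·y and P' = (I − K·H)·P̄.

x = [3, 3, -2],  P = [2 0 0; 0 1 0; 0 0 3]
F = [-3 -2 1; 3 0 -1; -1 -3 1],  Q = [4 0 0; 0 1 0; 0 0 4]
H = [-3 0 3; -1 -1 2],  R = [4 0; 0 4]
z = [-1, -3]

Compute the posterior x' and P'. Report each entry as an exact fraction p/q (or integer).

x̄ = F·x = [-17, 11, -14]
P̄ = F·P·Fᵀ + Q = [29 -21 15; -21 22 -9; 15 -9 18]
y = z − H·x̄ = [-10, 19]
S = H·P̄·Hᵀ + R = [157 24; 24 61]
K = P̄·Hᵀ·S⁻¹ = [-3090/9001 4462/9001; 2652/9001 -3847/9001; -171/9001 4494/9001]
x' = x̄ + K·y = [-37339/9001, -602/9001, -38918/9001]
P' = (I − K·H)·P̄ = [33085/9001 6997/9001 28965/9001; 6997/9001 29457/9001 10533/9001; 28965/9001 10533/9001 28737/9001]

x' = [-37339/9001, -602/9001, -38918/9001]
P' = [33085/9001 6997/9001 28965/9001; 6997/9001 29457/9001 10533/9001; 28965/9001 10533/9001 28737/9001]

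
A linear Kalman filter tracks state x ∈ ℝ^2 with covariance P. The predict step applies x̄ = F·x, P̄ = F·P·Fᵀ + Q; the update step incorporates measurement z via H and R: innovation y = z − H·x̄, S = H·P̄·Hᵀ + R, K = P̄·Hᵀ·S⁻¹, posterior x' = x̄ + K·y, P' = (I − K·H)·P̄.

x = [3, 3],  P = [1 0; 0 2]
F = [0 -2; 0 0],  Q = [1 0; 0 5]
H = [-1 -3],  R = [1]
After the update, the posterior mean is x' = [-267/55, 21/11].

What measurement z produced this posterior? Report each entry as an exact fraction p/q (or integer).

z = [-1]

x̄ = F·x = [-6, 0]
P̄ = F·P·Fᵀ + Q = [9 0; 0 5]
S = H·P̄·Hᵀ + R = [55]
K = P̄·Hᵀ·S⁻¹ = [-9/55; -3/11]
x' − x̄ = [63/55, 21/11] = K·y
y = (KᵀK)⁻¹·Kᵀ·(x' − x̄) = [-7]
z = y + H·x̄ = [-7] + [6] = [-1]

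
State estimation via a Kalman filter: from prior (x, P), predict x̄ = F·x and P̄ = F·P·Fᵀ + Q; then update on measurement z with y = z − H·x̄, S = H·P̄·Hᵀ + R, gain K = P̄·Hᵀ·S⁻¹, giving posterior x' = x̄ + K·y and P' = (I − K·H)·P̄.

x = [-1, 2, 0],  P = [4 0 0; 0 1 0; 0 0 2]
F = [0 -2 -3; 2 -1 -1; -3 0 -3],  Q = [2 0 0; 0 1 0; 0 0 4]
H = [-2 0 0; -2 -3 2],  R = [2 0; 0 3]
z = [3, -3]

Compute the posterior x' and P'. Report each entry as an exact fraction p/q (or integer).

x' = [-46672/30679, 26732/30679, -50731/30679]
P' = [15000/30679 1400/30679 17046/30679; 1400/30679 41036/30679 55586/30679; 17046/30679 55586/30679 112218/30679]

x̄ = F·x = [-4, -4, 3]
P̄ = F·P·Fᵀ + Q = [24 8 18; 8 20 -18; 18 -18 58]
y = z − H·x̄ = [-5, -29]
S = H·P̄·Hᵀ + R = [98 72; 72 679]
K = P̄·Hᵀ·S⁻¹ = [-15000/30679 -36/30679; -1400/30679 -4912/30679; -17046/30679 7862/30679]
x' = x̄ + K·y = [-46672/30679, 26732/30679, -50731/30679]
P' = (I − K·H)·P̄ = [15000/30679 1400/30679 17046/30679; 1400/30679 41036/30679 55586/30679; 17046/30679 55586/30679 112218/30679]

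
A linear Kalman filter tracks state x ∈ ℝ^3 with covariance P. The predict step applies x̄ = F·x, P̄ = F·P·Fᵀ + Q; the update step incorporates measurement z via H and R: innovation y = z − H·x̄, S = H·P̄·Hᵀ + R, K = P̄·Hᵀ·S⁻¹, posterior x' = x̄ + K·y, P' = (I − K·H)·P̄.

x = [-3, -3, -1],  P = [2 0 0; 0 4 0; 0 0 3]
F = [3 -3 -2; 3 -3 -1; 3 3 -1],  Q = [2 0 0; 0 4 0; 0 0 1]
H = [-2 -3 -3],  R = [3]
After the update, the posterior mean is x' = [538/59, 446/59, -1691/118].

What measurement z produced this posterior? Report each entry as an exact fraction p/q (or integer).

z = [2]

x̄ = F·x = [2, 1, -17]
P̄ = F·P·Fᵀ + Q = [68 60 -12; 60 61 -15; -12 -15 58]
S = H·P̄·Hᵀ + R = [1652]
K = P̄·Hᵀ·S⁻¹ = [-10/59; -129/826; -15/236]
x' − x̄ = [420/59, 387/59, 315/118] = K·y
y = (KᵀK)⁻¹·Kᵀ·(x' − x̄) = [-42]
z = y + H·x̄ = [-42] + [44] = [2]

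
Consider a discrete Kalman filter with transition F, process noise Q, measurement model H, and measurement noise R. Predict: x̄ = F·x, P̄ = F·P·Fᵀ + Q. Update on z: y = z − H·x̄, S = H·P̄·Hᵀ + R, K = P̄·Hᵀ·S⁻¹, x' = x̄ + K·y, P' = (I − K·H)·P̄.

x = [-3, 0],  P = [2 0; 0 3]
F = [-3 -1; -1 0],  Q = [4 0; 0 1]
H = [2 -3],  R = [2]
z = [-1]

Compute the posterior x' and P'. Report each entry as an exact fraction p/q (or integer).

x̄ = F·x = [9, 3]
P̄ = F·P·Fᵀ + Q = [25 6; 6 3]
y = z − H·x̄ = [-10]
S = H·P̄·Hᵀ + R = [57]
K = P̄·Hᵀ·S⁻¹ = [32/57; 1/19]
x' = x̄ + K·y = [193/57, 47/19]
P' = (I − K·H)·P̄ = [401/57 82/19; 82/19 54/19]

x' = [193/57, 47/19]
P' = [401/57 82/19; 82/19 54/19]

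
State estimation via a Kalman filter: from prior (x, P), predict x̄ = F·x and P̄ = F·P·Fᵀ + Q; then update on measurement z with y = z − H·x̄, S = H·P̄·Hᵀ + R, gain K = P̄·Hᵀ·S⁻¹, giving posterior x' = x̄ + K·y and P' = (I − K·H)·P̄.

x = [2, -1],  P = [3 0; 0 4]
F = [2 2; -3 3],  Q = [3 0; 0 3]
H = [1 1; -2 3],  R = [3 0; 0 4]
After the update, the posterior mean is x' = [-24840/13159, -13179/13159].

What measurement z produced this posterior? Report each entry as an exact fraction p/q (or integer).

z = [-3, 1]

x̄ = F·x = [2, -9]
P̄ = F·P·Fᵀ + Q = [31 6; 6 66]
S = H·P̄·Hᵀ + R = [112 142; 142 650]
K = P̄·Hᵀ·S⁻¹ = [15149/26318 -5091/26318; 5097/13159 2652/13159]
x' − x̄ = [-51158/13159, 105252/13159] = K·y
y = (KᵀK)⁻¹·Kᵀ·(x' − x̄) = [4, 32]
z = y + H·x̄ = [4, 32] + [-7, -31] = [-3, 1]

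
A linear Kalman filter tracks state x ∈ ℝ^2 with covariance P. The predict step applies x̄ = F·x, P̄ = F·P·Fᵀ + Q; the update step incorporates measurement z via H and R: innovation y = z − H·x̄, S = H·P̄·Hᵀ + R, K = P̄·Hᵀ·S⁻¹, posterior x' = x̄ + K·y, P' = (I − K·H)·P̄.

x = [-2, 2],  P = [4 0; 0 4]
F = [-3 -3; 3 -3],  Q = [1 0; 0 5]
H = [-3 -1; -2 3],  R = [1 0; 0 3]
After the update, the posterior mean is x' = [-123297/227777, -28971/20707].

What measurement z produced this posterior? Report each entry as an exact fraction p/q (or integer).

x̄ = F·x = [0, -12]
P̄ = F·P·Fᵀ + Q = [73 0; 0 77]
S = H·P̄·Hᵀ + R = [735 207; 207 988]
K = P̄·Hᵀ·S⁻¹ = [-62050/227777 -20659/227777; -11263/62121 5628/20707]
x' − x̄ = [-123297/227777, 219513/20707] = K·y
y = (KᵀK)⁻¹·Kᵀ·(x' − x̄) = [-9, 33]
z = y + H·x̄ = [-9, 33] + [12, -36] = [3, -3]

z = [3, -3]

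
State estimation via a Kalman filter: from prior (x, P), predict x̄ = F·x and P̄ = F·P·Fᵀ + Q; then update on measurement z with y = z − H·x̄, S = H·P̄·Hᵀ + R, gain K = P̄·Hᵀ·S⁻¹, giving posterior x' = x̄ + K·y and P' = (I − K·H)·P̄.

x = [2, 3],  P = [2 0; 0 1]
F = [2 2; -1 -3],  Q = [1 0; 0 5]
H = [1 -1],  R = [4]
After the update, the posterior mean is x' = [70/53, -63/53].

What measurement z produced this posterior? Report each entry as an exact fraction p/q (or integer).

x̄ = F·x = [10, -11]
P̄ = F·P·Fᵀ + Q = [13 -10; -10 16]
S = H·P̄·Hᵀ + R = [53]
K = P̄·Hᵀ·S⁻¹ = [23/53; -26/53]
x' − x̄ = [-460/53, 520/53] = K·y
y = (KᵀK)⁻¹·Kᵀ·(x' − x̄) = [-20]
z = y + H·x̄ = [-20] + [21] = [1]

z = [1]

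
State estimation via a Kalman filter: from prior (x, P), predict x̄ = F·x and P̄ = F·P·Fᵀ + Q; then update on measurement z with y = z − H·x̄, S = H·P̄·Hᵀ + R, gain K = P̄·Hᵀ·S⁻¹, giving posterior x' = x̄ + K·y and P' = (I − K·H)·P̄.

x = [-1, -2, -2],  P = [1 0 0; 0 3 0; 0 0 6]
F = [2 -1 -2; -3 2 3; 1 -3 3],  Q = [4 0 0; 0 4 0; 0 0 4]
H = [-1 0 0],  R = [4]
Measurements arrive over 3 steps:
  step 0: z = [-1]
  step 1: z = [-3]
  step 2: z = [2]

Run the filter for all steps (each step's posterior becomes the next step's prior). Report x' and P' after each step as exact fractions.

step 0: x' = [17/13, -43/13, 12/13], P' = [140/39 -64/13 -100/39; -64/13 259/13 29/13; -100/39 29/13 2729/39]
step 1: x' = [14537/4827, -29633/4827, 72086/4827], P' = [19100/4827 -29228/4827 -16744/4827; -29228/4827 129896/4827 -161396/4827; -16744/4827 -161396/4827 2468656/4827]
step 2: x' = [-4938219/2431204, 241789/1823403, 154771799/3646806], P' = [2426377/607801 -3615520/607801 -3682654/607801; -3615520/607801 51773608/1823403 -98967212/1823403; -3682654/607801 -98967212/1823403 1545862588/1823403]

step 0: x̄ = F·x = [4, -7, -1]
step 0: P̄ = F·P·Fᵀ + Q = [35 -48 -25; -48 79 33; -25 33 86]
step 0: y = z − H·x̄ = [3]
step 0: S = H·P̄·Hᵀ + R = [39]
step 0: K = P̄·Hᵀ·S⁻¹ = [-35/39; 16/13; 25/39]
step 0: x' = x̄ + K·y = [17/13, -43/13, 12/13]
step 0: P' = (I − K·H)·P̄ = [140/39 -64/13 -100/39; -64/13 259/13 29/13; -100/39 29/13 2729/39]
step 1: x̄ = F·x = [53/13, -101/13, 14]
step 1: P̄ = F·P·Fᵀ + Q = [4775/13 -7307/13 -322; -7307/13 11411/13 454; -322 454 2372/3]
step 1: y = z − H·x̄ = [14/13]
step 1: S = H·P̄·Hᵀ + R = [4827/13]
step 1: K = P̄·Hᵀ·S⁻¹ = [-4775/4827; 7307/4827; 4186/4827]
step 1: x' = x̄ + K·y = [14537/4827, -29633/4827, 72086/4827]
step 1: P' = (I − K·H)·P̄ = [19100/4827 -29228/4827 -16744/4827; -29228/4827 129896/4827 -161396/4827; -16744/4827 -161396/4827 2468656/4827]
step 2: x̄ = F·x = [-85465/4827, 113381/4827, 319694/4827]
step 2: P̄ = F·P·Fᵀ + Q = [9705508/4827 -14462080/4827 -14730616/4827; -14462080/4827 21644072/4827 21644372/4827; -14730616/4827 21644372/4827 26405408/4827]
step 2: y = z − H·x̄ = [-75811/4827]
step 2: S = H·P̄·Hᵀ + R = [9724816/4827]
step 2: K = P̄·Hᵀ·S⁻¹ = [-2426377/2431204; 903880/607801; 1841327/1215602]
step 2: x' = x̄ + K·y = [-4938219/2431204, 241789/1823403, 154771799/3646806]
step 2: P' = (I − K·H)·P̄ = [2426377/607801 -3615520/607801 -3682654/607801; -3615520/607801 51773608/1823403 -98967212/1823403; -3682654/607801 -98967212/1823403 1545862588/1823403]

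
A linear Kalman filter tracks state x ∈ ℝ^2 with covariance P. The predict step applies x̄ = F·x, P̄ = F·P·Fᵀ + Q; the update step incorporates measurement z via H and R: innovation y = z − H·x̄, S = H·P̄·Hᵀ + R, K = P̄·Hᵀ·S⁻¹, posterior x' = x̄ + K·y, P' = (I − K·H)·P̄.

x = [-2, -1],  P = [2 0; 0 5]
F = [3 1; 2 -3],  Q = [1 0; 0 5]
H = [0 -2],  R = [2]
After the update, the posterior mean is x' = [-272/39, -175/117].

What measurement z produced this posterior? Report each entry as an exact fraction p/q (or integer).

z = [3]

x̄ = F·x = [-7, -1]
P̄ = F·P·Fᵀ + Q = [24 -3; -3 58]
S = H·P̄·Hᵀ + R = [234]
K = P̄·Hᵀ·S⁻¹ = [1/39; -58/117]
x' − x̄ = [1/39, -58/117] = K·y
y = (KᵀK)⁻¹·Kᵀ·(x' − x̄) = [1]
z = y + H·x̄ = [1] + [2] = [3]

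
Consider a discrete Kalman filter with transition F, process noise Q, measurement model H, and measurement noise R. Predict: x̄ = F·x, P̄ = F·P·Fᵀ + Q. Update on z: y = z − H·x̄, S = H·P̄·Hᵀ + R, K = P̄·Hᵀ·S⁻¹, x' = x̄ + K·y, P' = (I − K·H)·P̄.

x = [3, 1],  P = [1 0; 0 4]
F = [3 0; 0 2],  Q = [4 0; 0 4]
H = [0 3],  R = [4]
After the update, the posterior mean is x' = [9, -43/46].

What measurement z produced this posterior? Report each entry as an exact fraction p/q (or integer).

z = [-3]

x̄ = F·x = [9, 2]
P̄ = F·P·Fᵀ + Q = [13 0; 0 20]
S = H·P̄·Hᵀ + R = [184]
K = P̄·Hᵀ·S⁻¹ = [0; 15/46]
x' − x̄ = [0, -135/46] = K·y
y = (KᵀK)⁻¹·Kᵀ·(x' − x̄) = [-9]
z = y + H·x̄ = [-9] + [6] = [-3]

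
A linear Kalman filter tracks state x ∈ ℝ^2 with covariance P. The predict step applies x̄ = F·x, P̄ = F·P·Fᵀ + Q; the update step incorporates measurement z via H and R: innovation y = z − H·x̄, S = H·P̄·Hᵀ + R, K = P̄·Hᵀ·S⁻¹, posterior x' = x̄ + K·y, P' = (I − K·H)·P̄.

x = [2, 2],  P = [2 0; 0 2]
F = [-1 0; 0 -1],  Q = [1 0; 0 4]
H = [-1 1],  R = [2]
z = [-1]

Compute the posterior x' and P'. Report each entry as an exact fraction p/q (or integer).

x' = [-19/11, -28/11]
P' = [24/11 18/11; 18/11 30/11]

x̄ = F·x = [-2, -2]
P̄ = F·P·Fᵀ + Q = [3 0; 0 6]
y = z − H·x̄ = [-1]
S = H·P̄·Hᵀ + R = [11]
K = P̄·Hᵀ·S⁻¹ = [-3/11; 6/11]
x' = x̄ + K·y = [-19/11, -28/11]
P' = (I − K·H)·P̄ = [24/11 18/11; 18/11 30/11]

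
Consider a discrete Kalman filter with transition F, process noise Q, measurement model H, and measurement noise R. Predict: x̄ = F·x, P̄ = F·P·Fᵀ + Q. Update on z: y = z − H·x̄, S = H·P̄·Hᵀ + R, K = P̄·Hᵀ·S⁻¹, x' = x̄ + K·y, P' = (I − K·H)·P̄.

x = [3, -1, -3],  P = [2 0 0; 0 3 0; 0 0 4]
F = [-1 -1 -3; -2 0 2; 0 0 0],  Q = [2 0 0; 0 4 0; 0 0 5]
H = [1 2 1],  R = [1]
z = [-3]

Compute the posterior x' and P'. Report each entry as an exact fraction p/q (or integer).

x̄ = F·x = [7, -12, 0]
P̄ = F·P·Fᵀ + Q = [43 -20 0; -20 28 0; 0 0 5]
y = z − H·x̄ = [14]
S = H·P̄·Hᵀ + R = [81]
K = P̄·Hᵀ·S⁻¹ = [1/27; 4/9; 5/81]
x' = x̄ + K·y = [203/27, -52/9, 70/81]
P' = (I − K·H)·P̄ = [386/9 -64/3 -5/27; -64/3 12 -20/9; -5/27 -20/9 380/81]

x' = [203/27, -52/9, 70/81]
P' = [386/9 -64/3 -5/27; -64/3 12 -20/9; -5/27 -20/9 380/81]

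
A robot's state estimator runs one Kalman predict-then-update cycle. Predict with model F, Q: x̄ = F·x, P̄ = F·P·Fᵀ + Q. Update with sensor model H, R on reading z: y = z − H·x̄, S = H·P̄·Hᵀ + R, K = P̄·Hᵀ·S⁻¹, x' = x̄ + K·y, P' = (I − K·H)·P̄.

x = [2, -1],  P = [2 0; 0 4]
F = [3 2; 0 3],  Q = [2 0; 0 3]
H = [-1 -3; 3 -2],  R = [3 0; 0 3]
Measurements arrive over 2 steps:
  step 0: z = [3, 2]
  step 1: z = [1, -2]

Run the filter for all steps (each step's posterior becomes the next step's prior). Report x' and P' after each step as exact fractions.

step 0: x̄ = F·x = [4, -3]
step 0: P̄ = F·P·Fᵀ + Q = [36 24; 24 39]
step 0: y = z − H·x̄ = [-2, -16]
step 0: S = H·P̄·Hᵀ + R = [534 -42; -42 195]
step 0: K = P̄·Hᵀ·S⁻¹ = [-1030/5687 1528/5687; -3083/11374 -507/5687]
step 0: x' = x̄ + K·y = [360/5687, -5866/5687]
step 0: P' = (I − K·H)·P̄ = [1812/5687 426/5687; 426/5687 2799/11374]
step 1: x̄ = F·x = [-10652/5687, -17598/5687]
step 1: P̄ = F·P·Fᵀ + Q = [38392/5687 12231/5687; 12231/5687 59313/11374]
step 1: y = z − H·x̄ = [-57759/5687, -14614/5687]
step 1: S = H·P̄·Hᵀ + R = [791495/11374 -22854/5687; -22854/5687 334443/5687]
step 1: K = P̄·Hᵀ·S⁻¹ = [-2700718/15454273 4007250/15454273; -4028223/15454273 -1320514/15454273]
step 1: x' = x̄ + K·y = [-11814682/15454273, -3516823/15454273]
step 1: P' = (I − K·H)·P̄ = [4751778/15454273 1116792/15454273; 1116792/15454273 3655959/15454273]

step 0: x' = [360/5687, -5866/5687], P' = [1812/5687 426/5687; 426/5687 2799/11374]
step 1: x' = [-11814682/15454273, -3516823/15454273], P' = [4751778/15454273 1116792/15454273; 1116792/15454273 3655959/15454273]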